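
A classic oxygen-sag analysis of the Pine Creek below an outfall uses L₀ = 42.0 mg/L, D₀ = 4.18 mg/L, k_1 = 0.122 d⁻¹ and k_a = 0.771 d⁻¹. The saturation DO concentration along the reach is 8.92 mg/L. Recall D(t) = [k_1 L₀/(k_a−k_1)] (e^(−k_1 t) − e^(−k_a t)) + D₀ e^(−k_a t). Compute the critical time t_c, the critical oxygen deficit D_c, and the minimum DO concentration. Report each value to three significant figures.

At the critical point dD/dt = 0, so k_1 L₀ e^(−k_1 t) = k_a D. Substituting D(t) from the Streeter–Phelps equation and solving for t gives
t_c = ln[(k_a/k_1)(1 − D₀(k_a−k_1)/(k_1 L₀))] / (k_a−k_1).
Here k_a−k_1 = 0.6490 d⁻¹ and 1 − D₀(k_a−k_1)/(k_1 L₀) = 1 − 4.18×0.6490/(0.122×42.0) = 0.4706, so
t_c = ln(6.320 × 0.4706) / 0.6490 = 1.090 / 0.6490 = 1.679 d.
D_c = (k_1/k_a) L₀ e^(−k_1 t_c) = (0.122/0.771) × 42.0 × e^(−0.122×1.679) = 0.1582 × 42.0 × 0.8148 = 5.415 mg/L.
Minimum DO = C_s − D_c = 8.92 − 5.415 = 3.505 mg/L.

t_c ≈ 1.68 d; D_c ≈ 5.41 mg/L; min DO ≈ 3.51 mg/L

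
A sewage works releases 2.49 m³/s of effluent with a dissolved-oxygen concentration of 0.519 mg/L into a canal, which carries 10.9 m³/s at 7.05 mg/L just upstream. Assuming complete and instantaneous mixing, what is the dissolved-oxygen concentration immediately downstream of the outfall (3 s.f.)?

5.84 mg/L

Flow-weighted mixing: C = (Q_r C_r + Q_w C_w)/(Q_r + Q_w)
= (10.9×7.05 + 2.49×0.519)/(10.9 + 2.49) = 78.14/13.39 = 5.835 mg/L.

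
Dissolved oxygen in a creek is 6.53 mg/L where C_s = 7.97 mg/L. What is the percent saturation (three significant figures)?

% saturation = C/C_s × 100 = 6.53/7.97 × 100 = 81.9 %.

81.9 % saturation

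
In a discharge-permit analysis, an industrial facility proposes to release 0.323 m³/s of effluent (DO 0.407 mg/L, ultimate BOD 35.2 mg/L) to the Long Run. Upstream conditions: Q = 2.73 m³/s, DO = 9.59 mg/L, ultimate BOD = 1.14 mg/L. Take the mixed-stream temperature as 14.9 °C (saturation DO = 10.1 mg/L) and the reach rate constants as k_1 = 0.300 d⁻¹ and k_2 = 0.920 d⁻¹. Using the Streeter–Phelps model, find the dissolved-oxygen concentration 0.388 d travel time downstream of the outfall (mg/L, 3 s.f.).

DO ≈ 8.63 mg/L

Mixed DO = (2.73×9.59 + 0.323×0.407)/(2.73+0.323) = 26.31/3.053 = 8.618 mg/L.
Mixed L₀ = (2.73×1.14 + 0.323×35.2)/(3.053) = 14.48/3.053 = 4.743 mg/L.
Initial deficit D₀ = C_s − DO₀ = 10.1 − 8.618 = 1.482 mg/L.
D(0.388) = [0.300×4.743/(0.920−0.300)](e^(−0.300×0.388) − e^(−0.920×0.388)) + 1.482 e^(−0.920×0.388)
= 2.295 × (0.8901 − 0.6998) + 1.482 × 0.6998 = 1.474 mg/L.
DO = 10.1 − 1.474 = 8.626 mg/L.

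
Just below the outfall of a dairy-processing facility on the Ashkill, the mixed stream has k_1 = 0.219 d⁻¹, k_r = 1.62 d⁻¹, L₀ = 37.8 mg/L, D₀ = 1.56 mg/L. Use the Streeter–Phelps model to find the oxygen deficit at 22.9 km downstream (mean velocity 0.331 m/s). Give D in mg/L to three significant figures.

Travel time t = x/v = 22.9 km / (0.331 m/s) = 22900 m / 0.331 m/s = 69180 s = 0.8007 d.
k_1 L₀/(k_r−k_1) = 0.219×37.8/(1.62−0.219) = 8.278/1.401 = 5.909 mg/L.
e^(−k_1 t) = e^(−0.219×0.8007) = 0.8392; e^(−k_r t) = e^(−1.62×0.8007) = 0.2733.
D = 5.909 × (0.8392 − 0.2733) + 1.56 × 0.2733 = 3.344 + 0.4263 = 3.770 mg/L.

D ≈ 3.77 mg/L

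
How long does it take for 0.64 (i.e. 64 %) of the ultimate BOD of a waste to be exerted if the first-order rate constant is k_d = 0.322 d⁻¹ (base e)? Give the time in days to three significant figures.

y/L₀ = 1 − e^(−k_d t) = 0.64 ⇒ e^(−k_d t) = 0.360
t = −ln(0.360) / 0.322 = 1.022 / 0.322 = 3.173 d.

t ≈ 3.17 d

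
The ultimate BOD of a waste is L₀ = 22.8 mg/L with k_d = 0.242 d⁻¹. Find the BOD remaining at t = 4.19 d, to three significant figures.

L_t = L₀ e^(−k_d t) = 22.8 × e^(−0.242×4.19) = 22.8 × 0.3628 = 8.271 mg/L.

L ≈ 8.27 mg/L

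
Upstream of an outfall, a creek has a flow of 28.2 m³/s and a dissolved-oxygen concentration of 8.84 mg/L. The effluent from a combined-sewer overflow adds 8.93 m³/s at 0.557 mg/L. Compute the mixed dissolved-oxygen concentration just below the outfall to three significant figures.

Flow-weighted mixing: C = (Q_r C_r + Q_w C_w)/(Q_r + Q_w)
= (28.2×8.84 + 8.93×0.557)/(28.2 + 8.93) = 254.3/37.13 = 6.848 mg/L.

6.85 mg/L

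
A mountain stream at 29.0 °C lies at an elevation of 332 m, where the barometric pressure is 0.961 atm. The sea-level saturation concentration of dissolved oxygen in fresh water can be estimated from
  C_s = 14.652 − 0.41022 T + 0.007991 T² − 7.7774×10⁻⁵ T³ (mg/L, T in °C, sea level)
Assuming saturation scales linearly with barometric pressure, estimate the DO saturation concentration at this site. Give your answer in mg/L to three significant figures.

At sea level: C_s = 14.652 − 0.41022×29.0 + 0.007991×29.0² − 7.7774×10⁻⁵×29.0³ = 7.579 mg/L.
Pressure correction: C_s' = 7.579 × 0.961 = 7.284 mg/L.

C_s ≈ 7.28 mg/L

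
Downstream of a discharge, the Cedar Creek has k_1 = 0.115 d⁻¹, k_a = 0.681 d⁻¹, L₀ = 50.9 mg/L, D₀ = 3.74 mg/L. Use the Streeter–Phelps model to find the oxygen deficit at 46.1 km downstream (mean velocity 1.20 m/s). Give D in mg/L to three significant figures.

D ≈ 4.95 mg/L

Travel time t = x/v = 46.1 km / (1.20 m/s) = 46100 m / 1.20 m/s = 38420 s = 0.4446 d.
k_1 L₀/(k_a−k_1) = 0.115×50.9/(0.681−0.115) = 5.854/0.5660 = 10.34 mg/L.
e^(−k_1 t) = e^(−0.115×0.4446) = 0.9502; e^(−k_a t) = e^(−0.681×0.4446) = 0.7387.
D = 10.34 × (0.9502 − 0.7387) + 3.74 × 0.7387 = 2.186 + 2.763 = 4.949 mg/L.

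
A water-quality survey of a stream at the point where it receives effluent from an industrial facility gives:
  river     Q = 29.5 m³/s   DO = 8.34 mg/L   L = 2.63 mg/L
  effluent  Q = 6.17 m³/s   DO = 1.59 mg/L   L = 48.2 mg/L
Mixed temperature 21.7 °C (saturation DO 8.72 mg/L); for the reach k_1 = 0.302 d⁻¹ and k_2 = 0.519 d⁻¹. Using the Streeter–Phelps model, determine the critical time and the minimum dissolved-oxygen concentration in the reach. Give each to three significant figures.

Mixed DO = (29.5×8.34 + 6.17×1.59)/(29.5+6.17) = 255.8/35.67 = 7.172 mg/L.
Mixed L₀ = (29.5×2.63 + 6.17×48.2)/(35.67) = 375.0/35.67 = 10.51 mg/L.
Initial deficit D₀ = C_s − DO₀ = 8.72 − 7.172 = 1.548 mg/L.
t_c = (1/0.2170) ln[(0.519/0.302)(1 − 1.548×0.2170/(0.302×10.51))] = 4.608 × ln(1.537) = 1.980 d.
D_c = (0.302/0.519) × 10.51 × e^(−0.302×1.980) = 0.5819 × 10.51 × 0.5499 = 3.364 mg/L.
Minimum DO = 8.72 − 3.364 = 5.356 mg/L.

t_c ≈ 1.98 d; minimum DO ≈ 5.36 mg/L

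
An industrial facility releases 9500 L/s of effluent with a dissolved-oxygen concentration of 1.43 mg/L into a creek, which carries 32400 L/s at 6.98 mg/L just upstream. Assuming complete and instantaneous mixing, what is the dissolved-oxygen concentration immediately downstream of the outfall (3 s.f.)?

Flow-weighted mixing: C = (Q_r C_r + Q_w C_w)/(Q_r + Q_w)
= (32400×6.98 + 9500×1.43)/(32400 + 9500) = 239700/41900 = 5.722 mg/L.

5.72 mg/L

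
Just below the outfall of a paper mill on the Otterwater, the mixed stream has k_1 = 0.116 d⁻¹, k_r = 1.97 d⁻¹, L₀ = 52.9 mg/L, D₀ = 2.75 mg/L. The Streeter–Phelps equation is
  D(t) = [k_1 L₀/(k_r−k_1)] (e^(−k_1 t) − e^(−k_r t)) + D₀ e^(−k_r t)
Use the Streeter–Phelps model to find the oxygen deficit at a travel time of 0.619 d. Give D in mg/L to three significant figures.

k_1 L₀/(k_r−k_1) = 0.116×52.9/(1.97−0.116) = 6.136/1.854 = 3.310 mg/L.
e^(−k_1 t) = e^(−0.116×0.6190) = 0.9307; e^(−k_r t) = e^(−1.97×0.6190) = 0.2954.
D = 3.310 × (0.9307 − 0.2954) + 2.75 × 0.2954 = 2.103 + 0.8123 = 2.915 mg/L.

D ≈ 2.92 mg/L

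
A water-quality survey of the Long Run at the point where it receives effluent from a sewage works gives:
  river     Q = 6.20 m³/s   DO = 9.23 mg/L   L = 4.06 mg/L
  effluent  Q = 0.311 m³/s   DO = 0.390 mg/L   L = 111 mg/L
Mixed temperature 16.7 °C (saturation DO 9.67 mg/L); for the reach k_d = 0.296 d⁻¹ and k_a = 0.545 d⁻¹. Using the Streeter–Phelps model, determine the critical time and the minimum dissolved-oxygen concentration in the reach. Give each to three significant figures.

Mixed DO = (6.20×9.23 + 0.311×0.390)/(6.20+0.311) = 57.35/6.511 = 8.808 mg/L.
Mixed L₀ = (6.20×4.06 + 0.311×111)/(6.511) = 59.69/6.511 = 9.168 mg/L.
Initial deficit D₀ = C_s − DO₀ = 9.67 − 8.808 = 0.8622 mg/L.
t_c = (1/0.2490) ln[(0.545/0.296)(1 − 0.8622×0.2490/(0.296×9.168))] = 4.016 × ln(1.696) = 2.121 d.
D_c = (0.296/0.545) × 9.168 × e^(−0.296×2.121) = 0.5431 × 9.168 × 0.5338 = 2.658 mg/L.
Minimum DO = 9.67 − 2.658 = 7.012 mg/L.

t_c ≈ 2.12 d; minimum DO ≈ 7.01 mg/L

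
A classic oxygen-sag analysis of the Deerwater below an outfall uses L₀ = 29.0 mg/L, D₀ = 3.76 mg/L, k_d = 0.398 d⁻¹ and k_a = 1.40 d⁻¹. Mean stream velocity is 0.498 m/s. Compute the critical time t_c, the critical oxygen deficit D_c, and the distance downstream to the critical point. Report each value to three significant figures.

t_c ≈ 0.861 d; D_c ≈ 5.85 mg/L; x_c ≈ 37.0 km

With k_a/k_d = 3.518 and 1 − D₀(k_a−k_d)/(k_d L₀) = 0.6736,
t_c = ln(3.518 × 0.6736) / (1.40 − 0.398) = ln(2.369) / 1.002 = 0.8626/1.002 = 0.8609 d.
L(t_c) = L₀ e^(−k_d t_c) = 29.0 × 0.7099 = 20.59 mg/L, and at the critical point k_a D_c = k_d L, so D_c = (0.398/1.40) × 20.59 = 5.853 mg/L.
x_c = v t_c = 0.498 m/s × 0.8609 d × 86400 s/d = 37040 m ≈ 37.0 km.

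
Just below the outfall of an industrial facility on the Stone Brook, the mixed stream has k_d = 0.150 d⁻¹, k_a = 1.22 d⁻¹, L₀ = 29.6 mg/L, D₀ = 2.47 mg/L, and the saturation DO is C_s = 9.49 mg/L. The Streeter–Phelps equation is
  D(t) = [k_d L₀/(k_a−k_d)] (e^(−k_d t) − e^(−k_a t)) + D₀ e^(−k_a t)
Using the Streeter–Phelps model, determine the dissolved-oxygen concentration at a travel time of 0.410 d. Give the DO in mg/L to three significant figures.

DO ≈ 6.61 mg/L

k_d L₀/(k_a−k_d) = 0.150×29.6/(1.22−0.150) = 4.440/1.070 = 4.150 mg/L.
e^(−k_d t) = e^(−0.150×0.4100) = 0.9404; e^(−k_a t) = e^(−1.22×0.4100) = 0.6064.
D = 4.150 × (0.9404 − 0.6064) + 2.47 × 0.6064 = 1.386 + 1.498 = 2.884 mg/L.
DO = C_s − D = 9.49 − 2.884 = 6.606 mg/L.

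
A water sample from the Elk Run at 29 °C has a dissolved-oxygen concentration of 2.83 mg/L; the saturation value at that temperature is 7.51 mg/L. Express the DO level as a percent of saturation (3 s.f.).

% saturation = C/C_s × 100 = 2.83/7.51 × 100 = 37.7 %.

37.7 % saturation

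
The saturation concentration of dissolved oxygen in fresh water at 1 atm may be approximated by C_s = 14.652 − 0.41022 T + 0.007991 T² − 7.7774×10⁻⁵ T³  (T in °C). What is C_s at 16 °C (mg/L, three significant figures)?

C_s ≈ 9.82 mg/L

C_s = 14.652 − 0.41022×16 + 0.007991×16² − 7.7774×10⁻⁵×16³ = 9.816 mg/L.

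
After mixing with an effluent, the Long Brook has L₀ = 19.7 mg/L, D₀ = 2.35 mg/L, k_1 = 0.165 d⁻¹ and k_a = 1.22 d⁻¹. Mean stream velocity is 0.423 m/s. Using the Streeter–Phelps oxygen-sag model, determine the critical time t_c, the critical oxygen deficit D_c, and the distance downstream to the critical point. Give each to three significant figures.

t_c = [1/(k_a−k_1)] ln[(k_a/k_1)(1 − D₀(k_a−k_1)/(k_1 L₀))]
= [1/(1.22−0.165)] ln[(1.22/0.165)(1 − 2.35×1.055/(0.165×19.7))]
= (1/1.055) ln[7.394 × 0.2373] = 0.9479 × ln(1.754) = 0.9479 × 0.5621 = 0.5328 d.
L(t_c) = L₀ e^(−k_1 t_c) = 19.7 × 0.9158 = 18.04 mg/L, and at the critical point k_a D_c = k_1 L, so D_c = (0.165/1.22) × 18.04 = 2.440 mg/L.
x_c = v t_c = 0.423 m/s × 0.5328 d × 86400 s/d = 19470 m ≈ 19.5 km.

t_c ≈ 0.533 d; D_c ≈ 2.44 mg/L; x_c ≈ 19.5 km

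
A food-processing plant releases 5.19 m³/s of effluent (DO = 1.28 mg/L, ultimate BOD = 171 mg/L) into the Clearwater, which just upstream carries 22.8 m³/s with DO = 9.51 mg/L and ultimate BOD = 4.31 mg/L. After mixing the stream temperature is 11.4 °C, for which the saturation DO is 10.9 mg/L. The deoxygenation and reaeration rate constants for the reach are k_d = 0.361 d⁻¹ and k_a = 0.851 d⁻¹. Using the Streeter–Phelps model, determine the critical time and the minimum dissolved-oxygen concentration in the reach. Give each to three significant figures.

Mixed DO = (22.8×9.51 + 5.19×1.28)/(22.8+5.19) = 223.5/27.99 = 7.984 mg/L.
Mixed L₀ = (22.8×4.31 + 5.19×171)/(27.99) = 985.8/27.99 = 35.22 mg/L.
Initial deficit D₀ = C_s − DO₀ = 10.9 − 7.984 = 2.916 mg/L.
t_c = (1/0.4900) ln[(0.851/0.361)(1 − 2.916×0.4900/(0.361×35.22))] = 2.041 × ln(2.092) = 1.507 d.
D_c = (0.361/0.851) × 35.22 × e^(−0.361×1.507) = 0.4242 × 35.22 × 0.5805 = 8.672 mg/L.
Minimum DO = 10.9 − 8.672 = 2.228 mg/L.

t_c ≈ 1.51 d; minimum DO ≈ 2.23 mg/L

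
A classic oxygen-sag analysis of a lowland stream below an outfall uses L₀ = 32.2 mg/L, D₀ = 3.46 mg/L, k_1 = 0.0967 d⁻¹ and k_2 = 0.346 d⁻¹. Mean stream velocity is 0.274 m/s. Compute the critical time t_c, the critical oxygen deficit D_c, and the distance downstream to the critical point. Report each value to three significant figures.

t_c ≈ 3.81 d; D_c ≈ 6.22 mg/L; x_c ≈ 90.3 km

With k_2/k_1 = 3.578 and 1 − D₀(k_2−k_1)/(k_1 L₀) = 0.7230,
t_c = ln(3.578 × 0.7230) / (0.346 − 0.0967) = ln(2.587) / 0.2493 = 0.9504/0.2493 = 3.812 d.
D_c = (k_1/k_2) L₀ e^(−k_1 t_c) = (0.0967/0.346) × 32.2 × e^(−0.0967×3.812) = 0.2795 × 32.2 × 0.6917 = 6.224 mg/L.
x_c = v t_c = 0.274 m/s × 3.812 d × 86400 s/d = 90250 m ≈ 90.3 km.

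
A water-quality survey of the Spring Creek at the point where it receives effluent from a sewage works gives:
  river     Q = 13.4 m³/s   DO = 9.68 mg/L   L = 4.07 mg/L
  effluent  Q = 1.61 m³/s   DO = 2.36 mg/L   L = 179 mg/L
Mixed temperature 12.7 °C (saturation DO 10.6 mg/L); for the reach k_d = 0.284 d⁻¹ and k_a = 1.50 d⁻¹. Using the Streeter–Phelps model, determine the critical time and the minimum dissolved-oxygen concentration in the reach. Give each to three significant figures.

Mixed DO = (13.4×9.68 + 1.61×2.36)/(13.4+1.61) = 133.5/15.01 = 8.895 mg/L.
Mixed L₀ = (13.4×4.07 + 1.61×179)/(15.01) = 342.7/15.01 = 22.83 mg/L.
Initial deficit D₀ = C_s − DO₀ = 10.6 − 8.895 = 1.705 mg/L.
t_c = (1/1.216) ln[(1.50/0.284)(1 − 1.705×1.216/(0.284×22.83))] = 0.8224 × ln(3.593) = 1.052 d.
D_c = (0.284/1.50) × 22.83 × e^(−0.284×1.052) = 0.1893 × 22.83 × 0.7418 = 3.207 mg/L.
Minimum DO = 10.6 − 3.207 = 7.393 mg/L.

t_c ≈ 1.05 d; minimum DO ≈ 7.39 mg/L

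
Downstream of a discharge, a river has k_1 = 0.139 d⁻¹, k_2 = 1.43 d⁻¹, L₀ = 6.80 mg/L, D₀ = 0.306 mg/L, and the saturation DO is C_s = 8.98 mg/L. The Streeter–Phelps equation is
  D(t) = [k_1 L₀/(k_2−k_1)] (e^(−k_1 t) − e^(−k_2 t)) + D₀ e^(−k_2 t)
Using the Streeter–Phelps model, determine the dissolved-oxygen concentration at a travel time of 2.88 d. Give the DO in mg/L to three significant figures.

DO ≈ 8.50 mg/L

k_1 L₀/(k_2−k_1) = 0.139×6.80/(1.43−0.139) = 0.9452/1.291 = 0.7321 mg/L.
e^(−k_1 t) = e^(−0.139×2.880) = 0.6701; e^(−k_2 t) = e^(−1.43×2.880) = 0.01627.
D = 0.7321 × (0.6701 − 0.01627) + 0.306 × 0.01627 = 0.4787 + 0.004979 = 0.4837 mg/L.
DO = C_s − D = 8.98 − 0.4837 = 8.496 mg/L.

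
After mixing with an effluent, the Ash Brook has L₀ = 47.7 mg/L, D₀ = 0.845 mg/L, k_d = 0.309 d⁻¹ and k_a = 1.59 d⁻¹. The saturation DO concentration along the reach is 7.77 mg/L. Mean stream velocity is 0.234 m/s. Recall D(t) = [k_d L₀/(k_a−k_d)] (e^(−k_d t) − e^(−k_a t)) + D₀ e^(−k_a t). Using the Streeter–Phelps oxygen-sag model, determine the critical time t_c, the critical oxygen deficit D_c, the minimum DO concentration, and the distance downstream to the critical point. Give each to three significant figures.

t_c ≈ 1.22 d; D_c ≈ 6.36 mg/L; min DO ≈ 1.41 mg/L; x_c ≈ 24.7 km

With k_a/k_d = 5.146 and 1 − D₀(k_a−k_d)/(k_d L₀) = 0.9266,
t_c = ln(5.146 × 0.9266) / (1.59 − 0.309) = ln(4.768) / 1.281 = 1.562/1.281 = 1.219 d.
L(t_c) = L₀ e^(−k_d t_c) = 47.7 × 0.6861 = 32.73 mg/L, and at the critical point k_a D_c = k_d L, so D_c = (0.309/1.59) × 32.73 = 6.360 mg/L.
Minimum DO = C_s − D_c = 7.77 − 6.360 = 1.410 mg/L.
x_c = v t_c = 0.234 m/s × 1.219 d × 86400 s/d = 24650 m ≈ 24.7 km.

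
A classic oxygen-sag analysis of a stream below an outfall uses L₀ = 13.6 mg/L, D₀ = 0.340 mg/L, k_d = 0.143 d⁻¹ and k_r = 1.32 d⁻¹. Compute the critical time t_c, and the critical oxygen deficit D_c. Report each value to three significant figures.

At the critical point dD/dt = 0, so k_d L₀ e^(−k_d t) = k_r D. Substituting D(t) from the Streeter–Phelps equation and solving for t gives
t_c = ln[(k_r/k_d)(1 − D₀(k_r−k_d)/(k_d L₀))] / (k_r−k_d).
Here k_r−k_d = 1.177 d⁻¹ and 1 − D₀(k_r−k_d)/(k_d L₀) = 1 − 0.340×1.177/(0.143×13.6) = 0.7942, so
t_c = ln(9.231 × 0.7942) / 1.177 = 1.992 / 1.177 = 1.693 d.
L(t_c) = L₀ e^(−k_d t_c) = 13.6 × 0.7850 = 10.68 mg/L, and at the critical point k_r D_c = k_d L, so D_c = (0.143/1.32) × 10.68 = 1.157 mg/L.

t_c ≈ 1.69 d; D_c ≈ 1.16 mg/L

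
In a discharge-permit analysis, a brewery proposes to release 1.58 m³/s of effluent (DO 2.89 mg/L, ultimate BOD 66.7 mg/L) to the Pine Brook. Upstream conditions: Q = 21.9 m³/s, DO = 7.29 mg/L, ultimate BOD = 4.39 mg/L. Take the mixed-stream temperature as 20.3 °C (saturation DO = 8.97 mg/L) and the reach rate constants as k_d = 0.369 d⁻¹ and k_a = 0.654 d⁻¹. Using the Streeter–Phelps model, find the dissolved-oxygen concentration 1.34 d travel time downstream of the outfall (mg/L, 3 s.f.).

DO ≈ 6.00 mg/L

Mixed DO = (21.9×7.29 + 1.58×2.89)/(21.9+1.58) = 164.2/23.48 = 6.994 mg/L.
Mixed L₀ = (21.9×4.39 + 1.58×66.7)/(23.48) = 201.5/23.48 = 8.583 mg/L.
Initial deficit D₀ = C_s − DO₀ = 8.97 − 6.994 = 1.976 mg/L.
D(1.34) = [0.369×8.583/(0.654−0.369)](e^(−0.369×1.34) − e^(−0.654×1.34)) + 1.976 e^(−0.654×1.34)
= 11.11 × (0.6099 − 0.4163) + 1.976 × 0.4163 = 2.974 mg/L.
DO = 8.97 − 2.974 = 5.996 mg/L.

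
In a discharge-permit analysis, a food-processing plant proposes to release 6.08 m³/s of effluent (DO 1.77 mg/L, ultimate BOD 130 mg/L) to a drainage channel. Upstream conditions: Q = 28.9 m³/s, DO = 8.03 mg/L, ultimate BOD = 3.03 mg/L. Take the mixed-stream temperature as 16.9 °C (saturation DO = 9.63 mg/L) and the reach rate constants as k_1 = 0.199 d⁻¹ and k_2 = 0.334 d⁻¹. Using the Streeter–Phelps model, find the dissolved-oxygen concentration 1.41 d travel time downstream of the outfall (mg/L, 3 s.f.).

Mixed DO = (28.9×8.03 + 6.08×1.77)/(28.9+6.08) = 242.8/34.98 = 6.942 mg/L.
Mixed L₀ = (28.9×3.03 + 6.08×130)/(34.98) = 878.0/34.98 = 25.10 mg/L.
Initial deficit D₀ = C_s − DO₀ = 9.63 − 6.942 = 2.688 mg/L.
D(1.41) = [0.199×25.10/(0.334−0.199)](e^(−0.199×1.41) − e^(−0.334×1.41)) + 2.688 e^(−0.334×1.41)
= 37.00 × (0.7553 − 0.6244) + 2.688 × 0.6244 = 6.522 mg/L.
DO = 9.63 − 6.522 = 3.108 mg/L.

DO ≈ 3.11 mg/L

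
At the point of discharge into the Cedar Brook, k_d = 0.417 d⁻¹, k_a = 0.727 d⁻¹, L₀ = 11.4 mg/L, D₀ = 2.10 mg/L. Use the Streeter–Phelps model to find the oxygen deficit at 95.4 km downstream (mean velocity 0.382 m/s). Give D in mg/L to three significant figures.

D ≈ 2.98 mg/L

Travel time t = x/v = 95.4 km / (0.382 m/s) = 95400 m / 0.382 m/s = 249700 s = 2.890 d.
k_d L₀/(k_a−k_d) = 0.417×11.4/(0.727−0.417) = 4.754/0.3100 = 15.33 mg/L.
e^(−k_d t) = e^(−0.417×2.890) = 0.2996; e^(−k_a t) = e^(−0.727×2.890) = 0.1223.
D = 15.33 × (0.2996 − 0.1223) + 2.10 × 0.1223 = 2.719 + 0.2568 = 2.976 mg/L.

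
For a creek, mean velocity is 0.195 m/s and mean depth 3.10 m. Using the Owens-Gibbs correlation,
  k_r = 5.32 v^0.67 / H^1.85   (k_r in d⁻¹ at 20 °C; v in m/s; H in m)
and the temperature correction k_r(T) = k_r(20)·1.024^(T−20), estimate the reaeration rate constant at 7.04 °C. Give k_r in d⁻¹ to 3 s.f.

k_r ≈ 0.161 d⁻¹

k_r(20) = 5.32 × 0.195^0.67 / 3.10^1.85 = 5.32 × 0.3344 / 8.110 = 0.2194 d⁻¹.
k_r(7.04) = 0.2194 × 1.024^(7.04−20) = 0.2194 × 0.7354 = 0.1613 d⁻¹.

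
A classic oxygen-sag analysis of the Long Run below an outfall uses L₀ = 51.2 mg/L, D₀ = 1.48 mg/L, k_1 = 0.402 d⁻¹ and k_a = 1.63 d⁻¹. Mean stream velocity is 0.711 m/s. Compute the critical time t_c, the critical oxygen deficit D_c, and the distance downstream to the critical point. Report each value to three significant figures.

t_c = [1/(k_a−k_1)] ln[(k_a/k_1)(1 − D₀(k_a−k_1)/(k_1 L₀))]
= [1/(1.63−0.402)] ln[(1.63/0.402)(1 − 1.48×1.228/(0.402×51.2))]
= (1/1.228) ln[4.055 × 0.9117] = 0.8143 × ln(3.697) = 0.8143 × 1.307 = 1.065 d.
L(t_c) = L₀ e^(−k_1 t_c) = 51.2 × 0.6518 = 33.37 mg/L, and at the critical point k_a D_c = k_1 L, so D_c = (0.402/1.63) × 33.37 = 8.231 mg/L.
x_c = v t_c = 0.711 m/s × 1.065 d × 86400 s/d = 65400 m ≈ 65.4 km.

t_c ≈ 1.06 d; D_c ≈ 8.23 mg/L; x_c ≈ 65.4 km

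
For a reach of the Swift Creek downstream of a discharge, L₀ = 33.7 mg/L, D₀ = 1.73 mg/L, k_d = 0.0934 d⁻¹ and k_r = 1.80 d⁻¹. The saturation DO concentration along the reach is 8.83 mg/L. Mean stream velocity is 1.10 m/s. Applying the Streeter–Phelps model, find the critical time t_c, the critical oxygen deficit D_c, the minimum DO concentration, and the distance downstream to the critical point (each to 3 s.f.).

t_c ≈ 0.104 d; D_c ≈ 1.73 mg/L; min DO ≈ 7.10 mg/L; x_c ≈ 9.92 km

At the critical point dD/dt = 0, so k_d L₀ e^(−k_d t) = k_r D. Substituting D(t) from the Streeter–Phelps equation and solving for t gives
t_c = ln[(k_r/k_d)(1 − D₀(k_r−k_d)/(k_d L₀))] / (k_r−k_d).
Here k_r−k_d = 1.707 d⁻¹ and 1 − D₀(k_r−k_d)/(k_d L₀) = 1 − 1.73×1.707/(0.0934×33.7) = 0.06200, so
t_c = ln(19.27 × 0.06200) / 1.707 = 0.1781 / 1.707 = 0.1044 d.
L(t_c) = L₀ e^(−k_d t_c) = 33.7 × 0.9903 = 33.37 mg/L, and at the critical point k_r D_c = k_d L, so D_c = (0.0934/1.80) × 33.37 = 1.732 mg/L.
Minimum DO = C_s − D_c = 8.83 − 1.732 = 7.098 mg/L.
x_c = v t_c = 1.10 m/s × 0.1044 d × 86400 s/d = 9918 m ≈ 9.92 km.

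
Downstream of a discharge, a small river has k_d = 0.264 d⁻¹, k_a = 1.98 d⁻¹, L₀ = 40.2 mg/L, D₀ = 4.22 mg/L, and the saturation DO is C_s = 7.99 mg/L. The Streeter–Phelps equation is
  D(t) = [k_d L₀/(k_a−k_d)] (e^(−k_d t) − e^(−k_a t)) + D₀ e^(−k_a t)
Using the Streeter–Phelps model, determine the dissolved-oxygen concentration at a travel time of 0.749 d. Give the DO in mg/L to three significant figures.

DO ≈ 3.36 mg/L

k_d L₀/(k_a−k_d) = 0.264×40.2/(1.98−0.264) = 10.61/1.716 = 6.185 mg/L.
e^(−k_d t) = e^(−0.264×0.7490) = 0.8206; e^(−k_a t) = e^(−1.98×0.7490) = 0.2270.
D = 6.185 × (0.8206 − 0.2270) + 4.22 × 0.2270 = 3.671 + 0.9577 = 4.629 mg/L.
DO = C_s − D = 7.99 − 4.629 = 3.361 mg/L.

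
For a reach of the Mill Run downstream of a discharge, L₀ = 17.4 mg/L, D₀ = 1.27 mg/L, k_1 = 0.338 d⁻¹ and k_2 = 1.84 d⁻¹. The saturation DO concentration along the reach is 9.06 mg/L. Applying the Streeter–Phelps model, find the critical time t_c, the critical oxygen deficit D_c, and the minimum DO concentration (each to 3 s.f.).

t_c = [1/(k_2−k_1)] ln[(k_2/k_1)(1 − D₀(k_2−k_1)/(k_1 L₀))]
= [1/(1.84−0.338)] ln[(1.84/0.338)(1 − 1.27×1.502/(0.338×17.4))]
= (1/1.502) ln[5.444 × 0.6757] = 0.6658 × ln(3.678) = 0.6658 × 1.302 = 0.8671 d.
D_c = (k_1/k_2) L₀ e^(−k_1 t_c) = (0.338/1.84) × 17.4 × e^(−0.338×0.8671) = 0.1837 × 17.4 × 0.7460 = 2.384 mg/L.
Minimum DO = C_s − D_c = 9.06 − 2.384 = 6.676 mg/L.

t_c ≈ 0.867 d; D_c ≈ 2.38 mg/L; min DO ≈ 6.68 mg/L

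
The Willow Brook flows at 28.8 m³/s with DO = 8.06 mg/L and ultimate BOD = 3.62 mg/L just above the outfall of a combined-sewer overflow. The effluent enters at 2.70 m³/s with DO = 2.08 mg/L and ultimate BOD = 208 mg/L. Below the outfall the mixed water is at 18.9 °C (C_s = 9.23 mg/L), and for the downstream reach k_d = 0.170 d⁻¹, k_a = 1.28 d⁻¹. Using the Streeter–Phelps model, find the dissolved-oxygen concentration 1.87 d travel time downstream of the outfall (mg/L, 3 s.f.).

Mixed DO = (28.8×8.06 + 2.70×2.08)/(28.8+2.70) = 237.7/31.50 = 7.547 mg/L.
Mixed L₀ = (28.8×3.62 + 2.70×208)/(31.50) = 665.9/31.50 = 21.14 mg/L.
Initial deficit D₀ = C_s − DO₀ = 9.23 − 7.547 = 1.683 mg/L.
D(1.87) = [0.170×21.14/(1.28−0.170)](e^(−0.170×1.87) − e^(−1.28×1.87)) + 1.683 e^(−1.28×1.87)
= 3.237 × (0.7277 − 0.09130) + 1.683 × 0.09130 = 2.214 mg/L.
DO = 9.23 − 2.214 = 7.016 mg/L.

DO ≈ 7.02 mg/L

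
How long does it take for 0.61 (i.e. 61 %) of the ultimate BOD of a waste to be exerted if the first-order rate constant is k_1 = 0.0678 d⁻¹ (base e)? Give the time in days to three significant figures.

y/L₀ = 1 − e^(−k_1 t) = 0.61 ⇒ e^(−k_1 t) = 0.390
t = −ln(0.390) / 0.0678 = 0.9416 / 0.0678 = 13.89 d.

t ≈ 13.9 d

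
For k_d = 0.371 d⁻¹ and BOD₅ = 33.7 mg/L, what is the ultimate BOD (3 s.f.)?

BOD₅ = L₀(1 − e^(−5k_d)) ⇒ L₀ = BOD₅ / (1 − e^(−5×0.371))
= 33.7 / (1 − 0.1565) = 33.7 / 0.8435 = 39.95 mg/L.

L₀ ≈ 40.0 mg/L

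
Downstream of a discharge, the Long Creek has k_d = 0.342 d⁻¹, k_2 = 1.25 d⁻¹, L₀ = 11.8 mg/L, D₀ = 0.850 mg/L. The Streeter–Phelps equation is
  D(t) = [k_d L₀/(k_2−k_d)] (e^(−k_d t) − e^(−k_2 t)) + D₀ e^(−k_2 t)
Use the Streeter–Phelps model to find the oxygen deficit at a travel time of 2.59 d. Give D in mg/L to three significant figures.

D ≈ 1.69 mg/L

k_d L₀/(k_2−k_d) = 0.342×11.8/(1.25−0.342) = 4.036/0.9080 = 4.444 mg/L.
e^(−k_d t) = e^(−0.342×2.590) = 0.4124; e^(−k_2 t) = e^(−1.25×2.590) = 0.03926.
D = 4.444 × (0.4124 − 0.03926) + 0.850 × 0.03926 = 1.658 + 0.03337 = 1.692 mg/L.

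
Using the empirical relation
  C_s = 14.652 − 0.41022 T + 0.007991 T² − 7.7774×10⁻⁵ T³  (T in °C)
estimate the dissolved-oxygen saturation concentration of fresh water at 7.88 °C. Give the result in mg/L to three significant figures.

C_s ≈ 11.9 mg/L

C_s = 14.652 − 0.41022×7.88 + 0.007991×7.88² − 7.7774×10⁻⁵×7.88³ = 11.88 mg/L.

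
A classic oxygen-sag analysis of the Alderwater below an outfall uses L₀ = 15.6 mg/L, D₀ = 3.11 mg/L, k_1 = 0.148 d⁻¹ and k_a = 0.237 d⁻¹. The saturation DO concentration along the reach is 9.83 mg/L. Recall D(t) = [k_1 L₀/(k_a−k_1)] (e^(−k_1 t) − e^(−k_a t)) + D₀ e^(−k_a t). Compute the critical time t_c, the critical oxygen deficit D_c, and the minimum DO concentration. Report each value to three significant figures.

At the critical point dD/dt = 0, so k_1 L₀ e^(−k_1 t) = k_a D. Substituting D(t) from the Streeter–Phelps equation and solving for t gives
t_c = ln[(k_a/k_1)(1 − D₀(k_a−k_1)/(k_1 L₀))] / (k_a−k_1).
Here k_a−k_1 = 0.08900 d⁻¹ and 1 − D₀(k_a−k_1)/(k_1 L₀) = 1 − 3.11×0.08900/(0.148×15.6) = 0.8801, so
t_c = ln(1.601 × 0.8801) / 0.08900 = 0.3431 / 0.08900 = 3.856 d.
L(t_c) = L₀ e^(−k_1 t_c) = 15.6 × 0.5652 = 8.817 mg/L, and at the critical point k_a D_c = k_1 L, so D_c = (0.148/0.237) × 8.817 = 5.506 mg/L.
Minimum DO = C_s − D_c = 9.83 − 5.506 = 4.324 mg/L.

t_c ≈ 3.86 d; D_c ≈ 5.51 mg/L; min DO ≈ 4.32 mg/L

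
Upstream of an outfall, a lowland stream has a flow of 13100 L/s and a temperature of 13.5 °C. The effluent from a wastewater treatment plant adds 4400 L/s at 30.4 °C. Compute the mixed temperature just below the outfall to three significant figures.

17.7 °C

Flow-weighted mixing: C = (Q_r C_r + Q_w C_w)/(Q_r + Q_w)
= (13100×13.5 + 4400×30.4)/(13100 + 4400) = 310600/17500 = 17.75 °C.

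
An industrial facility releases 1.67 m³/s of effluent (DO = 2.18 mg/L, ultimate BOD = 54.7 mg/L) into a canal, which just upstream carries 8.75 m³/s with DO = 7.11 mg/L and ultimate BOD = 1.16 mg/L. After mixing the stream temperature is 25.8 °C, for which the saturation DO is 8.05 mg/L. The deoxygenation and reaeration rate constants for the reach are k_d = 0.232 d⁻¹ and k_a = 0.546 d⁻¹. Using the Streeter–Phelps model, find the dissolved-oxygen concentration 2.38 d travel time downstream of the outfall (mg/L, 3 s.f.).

Mixed DO = (8.75×7.11 + 1.67×2.18)/(8.75+1.67) = 65.85/10.42 = 6.320 mg/L.
Mixed L₀ = (8.75×1.16 + 1.67×54.7)/(10.42) = 101.5/10.42 = 9.741 mg/L.
Initial deficit D₀ = C_s − DO₀ = 8.05 − 6.320 = 1.730 mg/L.
D(2.38) = [0.232×9.741/(0.546−0.232)](e^(−0.232×2.38) − e^(−0.546×2.38)) + 1.730 e^(−0.546×2.38)
= 7.197 × (0.5757 − 0.2727) + 1.730 × 0.2727 = 2.653 mg/L.
DO = 8.05 − 2.653 = 5.397 mg/L.

DO ≈ 5.40 mg/L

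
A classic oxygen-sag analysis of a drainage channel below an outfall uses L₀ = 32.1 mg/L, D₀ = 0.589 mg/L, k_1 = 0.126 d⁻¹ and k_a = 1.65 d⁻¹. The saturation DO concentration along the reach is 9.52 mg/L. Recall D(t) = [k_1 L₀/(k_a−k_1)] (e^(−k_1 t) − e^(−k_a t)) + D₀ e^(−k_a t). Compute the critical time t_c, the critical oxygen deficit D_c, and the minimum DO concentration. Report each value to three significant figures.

At the critical point dD/dt = 0, so k_1 L₀ e^(−k_1 t) = k_a D. Substituting D(t) from the Streeter–Phelps equation and solving for t gives
t_c = ln[(k_a/k_1)(1 − D₀(k_a−k_1)/(k_1 L₀))] / (k_a−k_1).
Here k_a−k_1 = 1.524 d⁻¹ and 1 − D₀(k_a−k_1)/(k_1 L₀) = 1 − 0.589×1.524/(0.126×32.1) = 0.7781, so
t_c = ln(13.10 × 0.7781) / 1.524 = 2.321 / 1.524 = 1.523 d.
L(t_c) = L₀ e^(−k_1 t_c) = 32.1 × 0.8254 = 26.49 mg/L, and at the critical point k_a D_c = k_1 L, so D_c = (0.126/1.65) × 26.49 = 2.023 mg/L.
Minimum DO = C_s − D_c = 9.52 − 2.023 = 7.497 mg/L.

t_c ≈ 1.52 d; D_c ≈ 2.02 mg/L; min DO ≈ 7.50 mg/L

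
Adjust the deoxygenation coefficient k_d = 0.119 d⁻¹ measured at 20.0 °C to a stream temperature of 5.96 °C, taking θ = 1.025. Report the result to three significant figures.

k_d(T₂) = k_d(T₁) · θ^(T₂−T₁) = 0.119 × 1.025^(5.96−20.0)
= 0.119 × 1.025^-14.0 = 0.119 × 0.7070 = 0.08414 d⁻¹.

k_d ≈ 0.0841 d⁻¹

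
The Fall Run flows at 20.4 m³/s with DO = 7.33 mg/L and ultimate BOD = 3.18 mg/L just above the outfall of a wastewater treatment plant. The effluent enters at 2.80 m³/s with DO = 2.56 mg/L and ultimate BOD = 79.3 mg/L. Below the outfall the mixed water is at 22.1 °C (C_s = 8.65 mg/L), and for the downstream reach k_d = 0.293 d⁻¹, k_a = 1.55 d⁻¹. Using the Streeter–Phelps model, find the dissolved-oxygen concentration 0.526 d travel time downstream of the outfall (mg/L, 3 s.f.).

DO ≈ 6.62 mg/L

Mixed DO = (20.4×7.33 + 2.80×2.56)/(20.4+2.80) = 156.7/23.20 = 6.754 mg/L.
Mixed L₀ = (20.4×3.18 + 2.80×79.3)/(23.20) = 286.9/23.20 = 12.37 mg/L.
Initial deficit D₀ = C_s − DO₀ = 8.65 − 6.754 = 1.896 mg/L.
D(0.526) = [0.293×12.37/(1.55−0.293)](e^(−0.293×0.526) − e^(−1.55×0.526)) + 1.896 e^(−1.55×0.526)
= 2.883 × (0.8572 − 0.4425) + 1.896 × 0.4425 = 2.034 mg/L.
DO = 8.65 − 2.034 = 6.616 mg/L.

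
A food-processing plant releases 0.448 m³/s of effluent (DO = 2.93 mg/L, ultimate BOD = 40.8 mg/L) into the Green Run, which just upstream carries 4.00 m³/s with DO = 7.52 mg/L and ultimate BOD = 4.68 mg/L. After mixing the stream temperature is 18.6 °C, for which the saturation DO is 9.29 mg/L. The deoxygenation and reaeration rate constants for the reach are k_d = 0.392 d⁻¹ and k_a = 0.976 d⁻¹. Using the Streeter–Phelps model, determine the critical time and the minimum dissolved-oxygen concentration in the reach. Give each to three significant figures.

Mixed DO = (4.00×7.52 + 0.448×2.93)/(4.00+0.448) = 31.39/4.448 = 7.058 mg/L.
Mixed L₀ = (4.00×4.68 + 0.448×40.8)/(4.448) = 37.00/4.448 = 8.318 mg/L.
Initial deficit D₀ = C_s − DO₀ = 9.29 − 7.058 = 2.232 mg/L.
t_c = (1/0.5840) ln[(0.976/0.392)(1 − 2.232×0.5840/(0.392×8.318))] = 1.712 × ln(1.494) = 0.6878 d.
D_c = (0.392/0.976) × 8.318 × e^(−0.392×0.6878) = 0.4016 × 8.318 × 0.7637 = 2.551 mg/L.
Minimum DO = 9.29 − 2.551 = 6.739 mg/L.

t_c ≈ 0.688 d; minimum DO ≈ 6.74 mg/L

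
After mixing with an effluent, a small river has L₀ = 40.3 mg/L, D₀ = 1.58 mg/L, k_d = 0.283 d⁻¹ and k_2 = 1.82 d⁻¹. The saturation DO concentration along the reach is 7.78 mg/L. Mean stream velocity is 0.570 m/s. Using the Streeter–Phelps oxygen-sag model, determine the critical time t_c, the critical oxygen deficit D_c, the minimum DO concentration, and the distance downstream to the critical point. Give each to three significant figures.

At the critical point dD/dt = 0, so k_d L₀ e^(−k_d t) = k_2 D. Substituting D(t) from the Streeter–Phelps equation and solving for t gives
t_c = ln[(k_2/k_d)(1 − D₀(k_2−k_d)/(k_d L₀))] / (k_2−k_d).
Here k_2−k_d = 1.537 d⁻¹ and 1 − D₀(k_2−k_d)/(k_d L₀) = 1 − 1.58×1.537/(0.283×40.3) = 0.7871, so
t_c = ln(6.431 × 0.7871) / 1.537 = 1.622 / 1.537 = 1.055 d.
L(t_c) = L₀ e^(−k_d t_c) = 40.3 × 0.7419 = 29.90 mg/L, and at the critical point k_2 D_c = k_d L, so D_c = (0.283/1.82) × 29.90 = 4.649 mg/L.
Minimum DO = C_s − D_c = 7.78 − 4.649 = 3.131 mg/L.
x_c = v t_c = 0.570 m/s × 1.055 d × 86400 s/d = 51960 m ≈ 52.0 km.

t_c ≈ 1.06 d; D_c ≈ 4.65 mg/L; min DO ≈ 3.13 mg/L; x_c ≈ 52.0 km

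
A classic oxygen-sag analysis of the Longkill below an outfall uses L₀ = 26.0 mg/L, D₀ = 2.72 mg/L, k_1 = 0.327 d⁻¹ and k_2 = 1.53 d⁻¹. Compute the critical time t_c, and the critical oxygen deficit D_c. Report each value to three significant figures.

t_c ≈ 0.879 d; D_c ≈ 4.17 mg/L

With k_2/k_1 = 4.679 and 1 − D₀(k_2−k_1)/(k_1 L₀) = 0.6151,
t_c = ln(4.679 × 0.6151) / (1.53 − 0.327) = ln(2.878) / 1.203 = 1.057/1.203 = 0.8788 d.
D_c = (k_1/k_2) L₀ e^(−k_1 t_c) = (0.327/1.53) × 26.0 × e^(−0.327×0.8788) = 0.2137 × 26.0 × 0.7502 = 4.169 mg/L.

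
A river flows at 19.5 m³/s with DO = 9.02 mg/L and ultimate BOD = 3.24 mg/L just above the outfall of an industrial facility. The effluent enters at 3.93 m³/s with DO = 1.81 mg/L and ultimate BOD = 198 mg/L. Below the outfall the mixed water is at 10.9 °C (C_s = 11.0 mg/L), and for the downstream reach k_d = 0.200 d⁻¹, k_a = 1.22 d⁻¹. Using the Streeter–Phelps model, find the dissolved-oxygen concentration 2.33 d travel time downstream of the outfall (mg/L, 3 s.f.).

Mixed DO = (19.5×9.02 + 3.93×1.81)/(19.5+3.93) = 183.0/23.43 = 7.811 mg/L.
Mixed L₀ = (19.5×3.24 + 3.93×198)/(23.43) = 841.3/23.43 = 35.91 mg/L.
Initial deficit D₀ = C_s − DO₀ = 11.0 − 7.811 = 3.189 mg/L.
D(2.33) = [0.200×35.91/(1.22−0.200)](e^(−0.200×2.33) − e^(−1.22×2.33)) + 3.189 e^(−1.22×2.33)
= 7.041 × (0.6275 − 0.05827) + 3.189 × 0.05827 = 4.194 mg/L.
DO = 11.0 − 4.194 = 6.806 mg/L.

DO ≈ 6.81 mg/L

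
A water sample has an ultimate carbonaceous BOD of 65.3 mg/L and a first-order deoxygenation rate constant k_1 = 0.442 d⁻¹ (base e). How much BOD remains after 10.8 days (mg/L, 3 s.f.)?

L ≈ 0.552 mg/L

L_t = L₀ e^(−k_1 t) = 65.3 × e^(−0.442×10.8) = 65.3 × 0.008450 = 0.5518 mg/L.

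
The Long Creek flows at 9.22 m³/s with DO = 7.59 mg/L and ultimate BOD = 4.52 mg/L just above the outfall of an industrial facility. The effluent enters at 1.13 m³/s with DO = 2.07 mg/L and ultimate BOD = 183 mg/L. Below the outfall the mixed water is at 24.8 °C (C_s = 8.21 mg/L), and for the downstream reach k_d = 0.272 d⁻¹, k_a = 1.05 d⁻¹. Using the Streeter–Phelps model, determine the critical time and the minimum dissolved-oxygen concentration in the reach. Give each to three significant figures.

Mixed DO = (9.22×7.59 + 1.13×2.07)/(9.22+1.13) = 72.32/10.35 = 6.987 mg/L.
Mixed L₀ = (9.22×4.52 + 1.13×183)/(10.35) = 248.5/10.35 = 24.01 mg/L.
Initial deficit D₀ = C_s − DO₀ = 8.21 − 6.987 = 1.223 mg/L.
t_c = (1/0.7780) ln[(1.05/0.272)(1 − 1.223×0.7780/(0.272×24.01))] = 1.285 × ln(3.298) = 1.534 d.
D_c = (0.272/1.05) × 24.01 × e^(−0.272×1.534) = 0.2590 × 24.01 × 0.6589 = 4.097 mg/L.
Minimum DO = 8.21 − 4.097 = 4.113 mg/L.

t_c ≈ 1.53 d; minimum DO ≈ 4.11 mg/L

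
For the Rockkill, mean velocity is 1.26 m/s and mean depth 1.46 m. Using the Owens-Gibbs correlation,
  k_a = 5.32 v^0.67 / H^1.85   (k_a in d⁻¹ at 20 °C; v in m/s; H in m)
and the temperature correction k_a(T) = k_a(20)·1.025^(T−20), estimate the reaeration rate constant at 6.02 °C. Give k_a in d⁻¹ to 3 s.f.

k_a ≈ 2.18 d⁻¹

k_a(20) = 5.32 × 1.26^0.67 / 1.46^1.85 = 5.32 × 1.167 / 2.014 = 3.084 d⁻¹.
k_a(6.02) = 3.084 × 1.025^(6.02−20) = 3.084 × 0.7081 = 2.184 d⁻¹.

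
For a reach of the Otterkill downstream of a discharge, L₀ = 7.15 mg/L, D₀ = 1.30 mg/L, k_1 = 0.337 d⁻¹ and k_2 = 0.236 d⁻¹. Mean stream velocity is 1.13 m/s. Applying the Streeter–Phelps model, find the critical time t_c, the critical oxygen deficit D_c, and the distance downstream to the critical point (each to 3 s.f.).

t_c = [1/(k_2−k_1)] ln[(k_2/k_1)(1 − D₀(k_2−k_1)/(k_1 L₀))]
= [1/(0.236−0.337)] ln[(0.236/0.337)(1 − 1.30×-0.1010/(0.337×7.15))]
= (1/-0.1010) ln[0.7003 × 1.054] = -9.901 × ln(0.7385) = -9.901 × -0.3032 = 3.002 d.
D_c = (k_1/k_2) L₀ e^(−k_1 t_c) = (0.337/0.236) × 7.15 × e^(−0.337×3.002) = 1.428 × 7.15 × 0.3636 = 3.713 mg/L.
x_c = v t_c = 1.13 m/s × 3.002 d × 86400 s/d = 293100 m ≈ 293 km.

t_c ≈ 3.00 d; D_c ≈ 3.71 mg/L; x_c ≈ 293 km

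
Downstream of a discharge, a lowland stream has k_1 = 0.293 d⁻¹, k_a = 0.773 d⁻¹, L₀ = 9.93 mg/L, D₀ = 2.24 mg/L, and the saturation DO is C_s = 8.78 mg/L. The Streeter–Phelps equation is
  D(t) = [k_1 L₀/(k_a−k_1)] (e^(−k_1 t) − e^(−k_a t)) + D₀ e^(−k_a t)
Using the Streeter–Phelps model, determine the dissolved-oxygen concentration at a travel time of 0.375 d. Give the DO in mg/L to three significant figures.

DO ≈ 6.21 mg/L

k_1 L₀/(k_a−k_1) = 0.293×9.93/(0.773−0.293) = 2.909/0.4800 = 6.061 mg/L.
e^(−k_1 t) = e^(−0.293×0.3750) = 0.8959; e^(−k_a t) = e^(−0.773×0.3750) = 0.7484.
D = 6.061 × (0.8959 − 0.7484) + 2.24 × 0.7484 = 0.8946 + 1.676 = 2.571 mg/L.
DO = C_s − D = 8.78 − 2.571 = 6.209 mg/L.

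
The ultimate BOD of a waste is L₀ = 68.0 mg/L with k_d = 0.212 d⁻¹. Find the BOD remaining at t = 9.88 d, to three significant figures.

L_t = L₀ e^(−k_d t) = 68.0 × e^(−0.212×9.88) = 68.0 × 0.1231 = 8.372 mg/L.

L ≈ 8.37 mg/L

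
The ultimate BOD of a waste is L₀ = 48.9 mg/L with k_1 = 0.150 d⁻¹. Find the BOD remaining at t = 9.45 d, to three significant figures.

L ≈ 11.8 mg/L

L_t = L₀ e^(−k_1 t) = 48.9 × e^(−0.150×9.45) = 48.9 × 0.2423 = 11.85 mg/L.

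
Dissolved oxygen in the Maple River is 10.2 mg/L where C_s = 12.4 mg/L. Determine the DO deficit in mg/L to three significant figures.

D ≈ 2.20 mg/L

D = C_s − C = 12.4 − 10.2 = 2.20 mg/L.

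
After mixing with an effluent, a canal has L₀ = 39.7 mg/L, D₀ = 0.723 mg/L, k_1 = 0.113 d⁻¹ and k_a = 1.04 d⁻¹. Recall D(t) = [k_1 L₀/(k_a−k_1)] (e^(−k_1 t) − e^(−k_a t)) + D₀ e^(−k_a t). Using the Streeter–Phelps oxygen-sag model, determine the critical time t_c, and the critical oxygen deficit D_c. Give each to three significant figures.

t_c ≈ 2.22 d; D_c ≈ 3.36 mg/L

With k_a/k_1 = 9.204 and 1 − D₀(k_a−k_1)/(k_1 L₀) = 0.8506,
t_c = ln(9.204 × 0.8506) / (1.04 − 0.113) = ln(7.829) / 0.9270 = 2.058/0.9270 = 2.220 d.
L(t_c) = L₀ e^(−k_1 t_c) = 39.7 × 0.7781 = 30.89 mg/L, and at the critical point k_a D_c = k_1 L, so D_c = (0.113/1.04) × 30.89 = 3.357 mg/L.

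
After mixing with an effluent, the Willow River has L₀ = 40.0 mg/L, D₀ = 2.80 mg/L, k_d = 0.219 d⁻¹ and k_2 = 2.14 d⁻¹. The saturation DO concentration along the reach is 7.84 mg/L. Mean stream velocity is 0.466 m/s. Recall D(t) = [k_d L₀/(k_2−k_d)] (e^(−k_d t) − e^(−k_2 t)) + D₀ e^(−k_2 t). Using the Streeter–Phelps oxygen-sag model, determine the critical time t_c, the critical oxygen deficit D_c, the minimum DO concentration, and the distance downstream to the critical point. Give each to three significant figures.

At the critical point dD/dt = 0, so k_d L₀ e^(−k_d t) = k_2 D. Substituting D(t) from the Streeter–Phelps equation and solving for t gives
t_c = ln[(k_2/k_d)(1 − D₀(k_2−k_d)/(k_d L₀))] / (k_2−k_d).
Here k_2−k_d = 1.921 d⁻¹ and 1 − D₀(k_2−k_d)/(k_d L₀) = 1 − 2.80×1.921/(0.219×40.0) = 0.3860, so
t_c = ln(9.772 × 0.3860) / 1.921 = 1.328 / 1.921 = 0.6911 d.
D_c = (k_d/k_2) L₀ e^(−k_d t_c) = (0.219/2.14) × 40.0 × e^(−0.219×0.6911) = 0.1023 × 40.0 × 0.8596 = 3.519 mg/L.
Minimum DO = C_s − D_c = 7.84 − 3.519 = 4.321 mg/L.
x_c = v t_c = 0.466 m/s × 0.6911 d × 86400 s/d = 27820 m ≈ 27.8 km.

t_c ≈ 0.691 d; D_c ≈ 3.52 mg/L; min DO ≈ 4.32 mg/L; x_c ≈ 27.8 km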